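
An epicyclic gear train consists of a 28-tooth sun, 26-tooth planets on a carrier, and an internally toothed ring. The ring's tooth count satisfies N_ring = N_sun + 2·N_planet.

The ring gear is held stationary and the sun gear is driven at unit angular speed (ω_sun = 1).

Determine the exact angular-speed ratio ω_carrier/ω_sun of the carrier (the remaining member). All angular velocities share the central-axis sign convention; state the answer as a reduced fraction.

7/27

N_ring = 28 + 2·26 = 80
28(ω_s−ω_c) = −80(ω_r−ω_c),  ω_r=0, ω_s=1
28(1−ω_c) = −80(0−ω_c)  ⇒  108ω_c = 28  ⇒  ω_c = 7/27
ω_c/ω_s = 7/27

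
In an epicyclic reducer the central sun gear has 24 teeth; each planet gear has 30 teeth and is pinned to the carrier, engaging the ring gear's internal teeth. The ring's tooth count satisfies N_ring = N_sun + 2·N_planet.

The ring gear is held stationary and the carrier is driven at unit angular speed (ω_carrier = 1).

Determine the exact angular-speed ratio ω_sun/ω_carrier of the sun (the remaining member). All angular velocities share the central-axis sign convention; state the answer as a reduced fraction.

N_ring = 24 + 2·30 = 84
24(ω_s−ω_c) = −84(ω_r−ω_c),  ω_r=0, ω_c=1
ω_s = 1 − (84/24)(0−1) = 9/2
ω_s/ω_c = 9/2

9/2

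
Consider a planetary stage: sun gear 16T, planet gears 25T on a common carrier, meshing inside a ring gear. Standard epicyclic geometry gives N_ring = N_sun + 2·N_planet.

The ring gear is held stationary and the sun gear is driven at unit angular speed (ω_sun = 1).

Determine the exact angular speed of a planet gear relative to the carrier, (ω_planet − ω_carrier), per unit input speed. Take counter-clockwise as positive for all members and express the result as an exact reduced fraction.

N_ring = 16 + 2·25 = 66
16(ω_s−ω_c) = −66(ω_r−ω_c),  ω_r=0, ω_s=1
16(1−ω_c) = −66(0−ω_c)  ⇒  82ω_c = 16  ⇒  ω_c = 8/41
sun–planet: 16·(1−8/41) = −25·(ω_p−ω_c)  ⇒  ω_p−ω_c = −(16/25)·(33/41) = -528/1025

-528/1025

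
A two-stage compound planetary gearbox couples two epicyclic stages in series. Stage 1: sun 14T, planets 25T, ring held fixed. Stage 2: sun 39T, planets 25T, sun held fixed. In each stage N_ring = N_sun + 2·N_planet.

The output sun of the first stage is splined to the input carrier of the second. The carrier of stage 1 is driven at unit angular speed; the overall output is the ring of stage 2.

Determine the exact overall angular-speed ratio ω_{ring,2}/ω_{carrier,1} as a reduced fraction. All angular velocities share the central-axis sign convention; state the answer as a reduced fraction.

4992/623

Stage 1: N_ring = 14 + 2·25 = 64
Stage 1: 14(ω_s−ω_c) = −64(ω_r−ω_c),  ω_r=0, ω_c=1
Stage 1: ω_s = 1 − (64/14)(0−1) = 39/7
  ⇒ ω_s¹/ω_c¹ = 39/7
Stage 2: N_ring = 39 + 2·25 = 89
Stage 2: 39(ω_s−ω_c) = −89(ω_r−ω_c),  ω_s=0, ω_c=1
Stage 2: ω_r = 1 − (39/89)(0−1) = 128/89
  ⇒ ω_r²/ω_c² = 128/89
Coupling ω_c² = ω_s¹ ⇒ overall = 39/7 × 128/89 = 4992/623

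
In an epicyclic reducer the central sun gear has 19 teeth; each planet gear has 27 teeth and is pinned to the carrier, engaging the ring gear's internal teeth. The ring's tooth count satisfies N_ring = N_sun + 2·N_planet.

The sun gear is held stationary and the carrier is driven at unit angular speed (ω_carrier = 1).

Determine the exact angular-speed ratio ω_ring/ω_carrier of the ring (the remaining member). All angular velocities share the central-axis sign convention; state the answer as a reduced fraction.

92/73

N_ring = 19 + 2·27 = 73
19(ω_s−ω_c) = −73(ω_r−ω_c),  ω_s=0, ω_c=1
ω_r = 1 − (19/73)(0−1) = 92/73
ω_r/ω_c = 92/73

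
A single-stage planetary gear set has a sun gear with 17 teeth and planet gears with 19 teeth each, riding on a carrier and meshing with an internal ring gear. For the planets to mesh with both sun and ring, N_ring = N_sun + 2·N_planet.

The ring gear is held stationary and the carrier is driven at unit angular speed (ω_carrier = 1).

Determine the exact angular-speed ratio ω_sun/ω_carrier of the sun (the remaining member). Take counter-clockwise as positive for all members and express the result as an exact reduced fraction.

N_ring = 17 + 2·19 = 55
17(ω_s−ω_c) = −55(ω_r−ω_c),  ω_r=0, ω_c=1
ω_s = 1 − (55/17)(0−1) = 72/17
ω_s/ω_c = 72/17

72/17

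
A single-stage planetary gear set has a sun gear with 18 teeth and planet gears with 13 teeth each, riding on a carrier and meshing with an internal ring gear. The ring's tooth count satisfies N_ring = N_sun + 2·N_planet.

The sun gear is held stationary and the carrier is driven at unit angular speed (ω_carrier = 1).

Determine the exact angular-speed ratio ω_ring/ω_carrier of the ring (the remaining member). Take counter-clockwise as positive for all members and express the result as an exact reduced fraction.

N_ring = 18 + 2·13 = 44
18(ω_s−ω_c) = −44(ω_r−ω_c),  ω_s=0, ω_c=1
ω_r = 1 − (18/44)(0−1) = 31/22
ω_r/ω_c = 31/22

31/22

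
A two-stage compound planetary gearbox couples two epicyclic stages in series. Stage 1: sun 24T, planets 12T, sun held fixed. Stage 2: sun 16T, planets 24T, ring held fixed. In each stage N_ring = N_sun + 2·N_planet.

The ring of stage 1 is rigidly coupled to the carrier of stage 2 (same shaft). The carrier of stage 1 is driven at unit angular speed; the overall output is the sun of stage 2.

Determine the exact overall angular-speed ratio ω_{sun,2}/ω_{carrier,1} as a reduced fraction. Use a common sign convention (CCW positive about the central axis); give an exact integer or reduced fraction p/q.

15/2

Stage 1: N_ring = 24 + 2·12 = 48
Stage 1: 24(ω_s−ω_c) = −48(ω_r−ω_c),  ω_s=0, ω_c=1
Stage 1: ω_r = 1 − (24/48)(0−1) = 3/2
  ⇒ ω_r¹/ω_c¹ = 3/2
Stage 2: N_ring = 16 + 2·24 = 64
Stage 2: 16(ω_s−ω_c) = −64(ω_r−ω_c),  ω_r=0, ω_c=1
Stage 2: ω_s = 1 − (64/16)(0−1) = 5
  ⇒ ω_s²/ω_c² = 5
Coupling ω_c² = ω_r¹ ⇒ overall = 3/2 × 5 = 15/2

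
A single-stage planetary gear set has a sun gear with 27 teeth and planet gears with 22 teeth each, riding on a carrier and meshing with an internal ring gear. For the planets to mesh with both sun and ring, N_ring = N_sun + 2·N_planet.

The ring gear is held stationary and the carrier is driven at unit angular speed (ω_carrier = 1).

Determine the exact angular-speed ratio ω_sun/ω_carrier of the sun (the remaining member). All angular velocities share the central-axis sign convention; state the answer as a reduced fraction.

N_ring = 27 + 2·22 = 71
27(ω_s−ω_c) = −71(ω_r−ω_c),  ω_r=0, ω_c=1
ω_s = 1 − (71/27)(0−1) = 98/27
ω_s/ω_c = 98/27

98/27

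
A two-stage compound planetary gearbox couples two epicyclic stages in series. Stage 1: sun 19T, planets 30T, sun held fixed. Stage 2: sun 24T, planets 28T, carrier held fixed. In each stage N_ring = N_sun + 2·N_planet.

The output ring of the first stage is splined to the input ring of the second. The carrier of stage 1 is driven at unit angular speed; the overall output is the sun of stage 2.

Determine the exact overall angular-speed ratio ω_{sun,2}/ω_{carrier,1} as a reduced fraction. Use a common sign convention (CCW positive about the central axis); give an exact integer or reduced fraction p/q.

Stage 1: N_ring = 19 + 2·30 = 79
Stage 1: 19(ω_s−ω_c) = −79(ω_r−ω_c),  ω_s=0, ω_c=1
Stage 1: ω_r = 1 − (19/79)(0−1) = 98/79
  ⇒ ω_r¹/ω_c¹ = 98/79
Stage 2: N_ring = 24 + 2·28 = 80
Stage 2: 24(ω_s−ω_c) = −80(ω_r−ω_c),  ω_c=0, ω_r=1
Stage 2: ω_s = 0 − (80/24)(1−0) = -10/3
  ⇒ ω_s²/ω_r² = -10/3
Coupling ω_r² = ω_r¹ ⇒ overall = 98/79 × -10/3 = -980/237

-980/237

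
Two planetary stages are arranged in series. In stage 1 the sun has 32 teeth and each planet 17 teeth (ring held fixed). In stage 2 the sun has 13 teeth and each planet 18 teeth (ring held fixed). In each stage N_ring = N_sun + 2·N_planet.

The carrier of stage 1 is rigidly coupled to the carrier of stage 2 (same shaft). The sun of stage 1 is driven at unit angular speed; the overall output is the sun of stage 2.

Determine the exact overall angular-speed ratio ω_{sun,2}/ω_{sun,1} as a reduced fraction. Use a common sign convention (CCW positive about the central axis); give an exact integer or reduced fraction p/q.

Stage 1: N_ring = 32 + 2·17 = 66
Stage 1: 32(ω_s−ω_c) = −66(ω_r−ω_c),  ω_r=0, ω_s=1
Stage 1: 32(1−ω_c) = −66(0−ω_c)  ⇒  98ω_c = 32  ⇒  ω_c = 16/49
  ⇒ ω_c¹/ω_s¹ = 16/49
Stage 2: N_ring = 13 + 2·18 = 49
Stage 2: 13(ω_s−ω_c) = −49(ω_r−ω_c),  ω_r=0, ω_c=1
Stage 2: ω_s = 1 − (49/13)(0−1) = 62/13
  ⇒ ω_s²/ω_c² = 62/13
Coupling ω_c² = ω_c¹ ⇒ overall = 16/49 × 62/13 = 992/637

992/637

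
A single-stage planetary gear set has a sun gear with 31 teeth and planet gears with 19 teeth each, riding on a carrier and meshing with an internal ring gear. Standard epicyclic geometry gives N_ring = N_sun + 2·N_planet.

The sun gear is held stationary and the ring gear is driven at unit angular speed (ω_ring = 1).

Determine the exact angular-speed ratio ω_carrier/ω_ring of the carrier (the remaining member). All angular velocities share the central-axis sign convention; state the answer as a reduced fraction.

69/100

N_ring = 31 + 2·19 = 69
31(ω_s−ω_c) = −69(ω_r−ω_c),  ω_s=0, ω_r=1
31(0−ω_c) = −69(1−ω_c)  ⇒  100ω_c = 69  ⇒  ω_c = 69/100
ω_c/ω_r = 69/100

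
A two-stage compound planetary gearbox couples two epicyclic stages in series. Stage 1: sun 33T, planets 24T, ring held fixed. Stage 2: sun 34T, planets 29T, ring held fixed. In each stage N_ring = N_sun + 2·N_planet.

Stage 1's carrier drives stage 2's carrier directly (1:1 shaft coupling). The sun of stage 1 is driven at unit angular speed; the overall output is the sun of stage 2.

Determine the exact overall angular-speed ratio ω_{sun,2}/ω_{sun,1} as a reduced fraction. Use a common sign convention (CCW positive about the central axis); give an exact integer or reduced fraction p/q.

693/646

Stage 1: N_ring = 33 + 2·24 = 81
Stage 1: 33(ω_s−ω_c) = −81(ω_r−ω_c),  ω_r=0, ω_s=1
Stage 1: 33(1−ω_c) = −81(0−ω_c)  ⇒  114ω_c = 33  ⇒  ω_c = 11/38
  ⇒ ω_c¹/ω_s¹ = 11/38
Stage 2: N_ring = 34 + 2·29 = 92
Stage 2: 34(ω_s−ω_c) = −92(ω_r−ω_c),  ω_r=0, ω_c=1
Stage 2: ω_s = 1 − (92/34)(0−1) = 63/17
  ⇒ ω_s²/ω_c² = 63/17
Coupling ω_c² = ω_c¹ ⇒ overall = 11/38 × 63/17 = 693/646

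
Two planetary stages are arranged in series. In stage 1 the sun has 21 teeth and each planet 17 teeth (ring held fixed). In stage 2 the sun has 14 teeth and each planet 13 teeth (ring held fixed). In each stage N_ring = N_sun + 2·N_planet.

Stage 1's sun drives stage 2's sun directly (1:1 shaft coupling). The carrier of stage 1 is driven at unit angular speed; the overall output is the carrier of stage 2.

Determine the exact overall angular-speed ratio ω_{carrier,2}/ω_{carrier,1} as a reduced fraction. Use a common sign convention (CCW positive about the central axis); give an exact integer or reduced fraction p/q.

76/81

Stage 1: N_ring = 21 + 2·17 = 55
Stage 1: 21(ω_s−ω_c) = −55(ω_r−ω_c),  ω_r=0, ω_c=1
Stage 1: ω_s = 1 − (55/21)(0−1) = 76/21
  ⇒ ω_s¹/ω_c¹ = 76/21
Stage 2: N_ring = 14 + 2·13 = 40
Stage 2: 14(ω_s−ω_c) = −40(ω_r−ω_c),  ω_r=0, ω_s=1
Stage 2: 14(1−ω_c) = −40(0−ω_c)  ⇒  54ω_c = 14  ⇒  ω_c = 7/27
  ⇒ ω_c²/ω_s² = 7/27
Coupling ω_s² = ω_s¹ ⇒ overall = 76/21 × 7/27 = 76/81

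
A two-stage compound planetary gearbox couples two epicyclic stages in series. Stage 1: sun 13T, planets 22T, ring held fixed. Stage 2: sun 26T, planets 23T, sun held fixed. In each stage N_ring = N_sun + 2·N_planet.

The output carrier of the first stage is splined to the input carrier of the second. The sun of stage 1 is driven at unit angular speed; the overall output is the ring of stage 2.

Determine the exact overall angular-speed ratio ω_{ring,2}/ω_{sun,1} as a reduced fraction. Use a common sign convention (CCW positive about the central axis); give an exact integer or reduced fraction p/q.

91/360

Stage 1: N_ring = 13 + 2·22 = 57
Stage 1: 13(ω_s−ω_c) = −57(ω_r−ω_c),  ω_r=0, ω_s=1
Stage 1: 13(1−ω_c) = −57(0−ω_c)  ⇒  70ω_c = 13  ⇒  ω_c = 13/70
  ⇒ ω_c¹/ω_s¹ = 13/70
Stage 2: N_ring = 26 + 2·23 = 72
Stage 2: 26(ω_s−ω_c) = −72(ω_r−ω_c),  ω_s=0, ω_c=1
Stage 2: ω_r = 1 − (26/72)(0−1) = 49/36
  ⇒ ω_r²/ω_c² = 49/36
Coupling ω_c² = ω_c¹ ⇒ overall = 13/70 × 49/36 = 91/360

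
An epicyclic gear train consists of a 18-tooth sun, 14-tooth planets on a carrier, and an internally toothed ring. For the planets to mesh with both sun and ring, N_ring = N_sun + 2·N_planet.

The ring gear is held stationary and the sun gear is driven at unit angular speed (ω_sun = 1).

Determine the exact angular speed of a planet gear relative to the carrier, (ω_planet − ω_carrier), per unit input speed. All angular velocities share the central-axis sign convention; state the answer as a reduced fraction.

N_ring = 18 + 2·14 = 46
18(ω_s−ω_c) = −46(ω_r−ω_c),  ω_r=0, ω_s=1
18(1−ω_c) = −46(0−ω_c)  ⇒  64ω_c = 18  ⇒  ω_c = 9/32
sun–planet: 18·(1−9/32) = −14·(ω_p−ω_c)  ⇒  ω_p−ω_c = −(18/14)·(23/32) = -207/224

-207/224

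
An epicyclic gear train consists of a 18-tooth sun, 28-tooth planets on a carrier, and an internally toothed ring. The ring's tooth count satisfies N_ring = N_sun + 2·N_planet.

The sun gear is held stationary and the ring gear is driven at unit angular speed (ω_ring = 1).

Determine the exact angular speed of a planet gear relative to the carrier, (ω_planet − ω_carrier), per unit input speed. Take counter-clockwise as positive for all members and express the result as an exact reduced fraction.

333/644

N_ring = 18 + 2·28 = 74
18(ω_s−ω_c) = −74(ω_r−ω_c),  ω_s=0, ω_r=1
18(0−ω_c) = −74(1−ω_c)  ⇒  92ω_c = 74  ⇒  ω_c = 37/46
sun–planet: 18·(0−37/46) = −28·(ω_p−ω_c)  ⇒  ω_p−ω_c = −(18/28)·(-37/46) = 333/644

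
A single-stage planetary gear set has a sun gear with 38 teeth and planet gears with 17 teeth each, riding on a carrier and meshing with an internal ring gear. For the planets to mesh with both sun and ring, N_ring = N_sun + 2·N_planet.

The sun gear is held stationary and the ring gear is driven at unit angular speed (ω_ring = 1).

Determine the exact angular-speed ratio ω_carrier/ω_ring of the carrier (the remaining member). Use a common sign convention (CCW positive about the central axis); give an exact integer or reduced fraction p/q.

36/55

N_ring = 38 + 2·17 = 72
38(ω_s−ω_c) = −72(ω_r−ω_c),  ω_s=0, ω_r=1
38(0−ω_c) = −72(1−ω_c)  ⇒  110ω_c = 72  ⇒  ω_c = 36/55
ω_c/ω_r = 36/55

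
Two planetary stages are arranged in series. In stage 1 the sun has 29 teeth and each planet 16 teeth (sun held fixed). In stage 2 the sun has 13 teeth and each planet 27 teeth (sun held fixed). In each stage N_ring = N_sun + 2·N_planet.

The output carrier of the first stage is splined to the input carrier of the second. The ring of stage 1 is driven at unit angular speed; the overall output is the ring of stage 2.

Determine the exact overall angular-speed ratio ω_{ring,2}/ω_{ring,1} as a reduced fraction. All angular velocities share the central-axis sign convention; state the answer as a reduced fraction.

488/603

Stage 1: N_ring = 29 + 2·16 = 61
Stage 1: 29(ω_s−ω_c) = −61(ω_r−ω_c),  ω_s=0, ω_r=1
Stage 1: 29(0−ω_c) = −61(1−ω_c)  ⇒  90ω_c = 61  ⇒  ω_c = 61/90
  ⇒ ω_c¹/ω_r¹ = 61/90
Stage 2: N_ring = 13 + 2·27 = 67
Stage 2: 13(ω_s−ω_c) = −67(ω_r−ω_c),  ω_s=0, ω_c=1
Stage 2: ω_r = 1 − (13/67)(0−1) = 80/67
  ⇒ ω_r²/ω_c² = 80/67
Coupling ω_c² = ω_c¹ ⇒ overall = 61/90 × 80/67 = 488/603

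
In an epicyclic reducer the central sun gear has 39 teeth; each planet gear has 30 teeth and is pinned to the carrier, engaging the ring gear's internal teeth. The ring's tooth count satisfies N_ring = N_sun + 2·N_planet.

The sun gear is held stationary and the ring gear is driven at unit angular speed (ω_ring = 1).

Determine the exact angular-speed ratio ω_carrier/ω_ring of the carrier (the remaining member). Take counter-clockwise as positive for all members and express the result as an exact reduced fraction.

N_ring = 39 + 2·30 = 99
39(ω_s−ω_c) = −99(ω_r−ω_c),  ω_s=0, ω_r=1
39(0−ω_c) = −99(1−ω_c)  ⇒  138ω_c = 99  ⇒  ω_c = 33/46
ω_c/ω_r = 33/46

33/46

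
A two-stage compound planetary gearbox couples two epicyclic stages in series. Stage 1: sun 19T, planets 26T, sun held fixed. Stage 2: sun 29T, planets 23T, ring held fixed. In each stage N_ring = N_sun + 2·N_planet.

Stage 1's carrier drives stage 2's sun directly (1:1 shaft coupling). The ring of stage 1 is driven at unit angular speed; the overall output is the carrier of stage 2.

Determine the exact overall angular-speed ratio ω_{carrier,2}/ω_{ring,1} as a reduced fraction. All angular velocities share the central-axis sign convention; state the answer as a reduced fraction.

2059/9360

Stage 1: N_ring = 19 + 2·26 = 71
Stage 1: 19(ω_s−ω_c) = −71(ω_r−ω_c),  ω_s=0, ω_r=1
Stage 1: 19(0−ω_c) = −71(1−ω_c)  ⇒  90ω_c = 71  ⇒  ω_c = 71/90
  ⇒ ω_c¹/ω_r¹ = 71/90
Stage 2: N_ring = 29 + 2·23 = 75
Stage 2: 29(ω_s−ω_c) = −75(ω_r−ω_c),  ω_r=0, ω_s=1
Stage 2: 29(1−ω_c) = −75(0−ω_c)  ⇒  104ω_c = 29  ⇒  ω_c = 29/104
  ⇒ ω_c²/ω_s² = 29/104
Coupling ω_s² = ω_c¹ ⇒ overall = 71/90 × 29/104 = 2059/9360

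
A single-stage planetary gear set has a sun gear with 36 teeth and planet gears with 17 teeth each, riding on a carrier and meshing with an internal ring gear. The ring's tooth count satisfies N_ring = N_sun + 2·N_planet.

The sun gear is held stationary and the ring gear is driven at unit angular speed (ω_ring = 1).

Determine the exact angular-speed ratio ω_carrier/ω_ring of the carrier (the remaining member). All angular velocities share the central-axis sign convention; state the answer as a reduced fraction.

35/53

N_ring = 36 + 2·17 = 70
36(ω_s−ω_c) = −70(ω_r−ω_c),  ω_s=0, ω_r=1
36(0−ω_c) = −70(1−ω_c)  ⇒  106ω_c = 70  ⇒  ω_c = 35/53
ω_c/ω_r = 35/53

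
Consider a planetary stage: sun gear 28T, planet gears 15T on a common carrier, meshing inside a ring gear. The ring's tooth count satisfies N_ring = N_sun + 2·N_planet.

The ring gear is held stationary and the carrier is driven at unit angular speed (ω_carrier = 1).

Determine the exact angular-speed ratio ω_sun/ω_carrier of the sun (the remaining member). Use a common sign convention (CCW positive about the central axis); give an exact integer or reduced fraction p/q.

N_ring = 28 + 2·15 = 58
28(ω_s−ω_c) = −58(ω_r−ω_c),  ω_r=0, ω_c=1
ω_s = 1 − (58/28)(0−1) = 43/14
ω_s/ω_c = 43/14

43/14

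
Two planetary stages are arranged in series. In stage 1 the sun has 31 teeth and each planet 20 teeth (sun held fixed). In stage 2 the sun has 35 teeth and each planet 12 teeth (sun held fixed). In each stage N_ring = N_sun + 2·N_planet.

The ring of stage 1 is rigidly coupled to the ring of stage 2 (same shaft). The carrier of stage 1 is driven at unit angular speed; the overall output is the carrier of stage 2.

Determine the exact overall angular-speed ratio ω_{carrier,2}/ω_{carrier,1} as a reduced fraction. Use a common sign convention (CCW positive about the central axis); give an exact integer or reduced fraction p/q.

Stage 1: N_ring = 31 + 2·20 = 71
Stage 1: 31(ω_s−ω_c) = −71(ω_r−ω_c),  ω_s=0, ω_c=1
Stage 1: ω_r = 1 − (31/71)(0−1) = 102/71
  ⇒ ω_r¹/ω_c¹ = 102/71
Stage 2: N_ring = 35 + 2·12 = 59
Stage 2: 35(ω_s−ω_c) = −59(ω_r−ω_c),  ω_s=0, ω_r=1
Stage 2: 35(0−ω_c) = −59(1−ω_c)  ⇒  94ω_c = 59  ⇒  ω_c = 59/94
  ⇒ ω_c²/ω_r² = 59/94
Coupling ω_r² = ω_r¹ ⇒ overall = 102/71 × 59/94 = 3009/3337

3009/3337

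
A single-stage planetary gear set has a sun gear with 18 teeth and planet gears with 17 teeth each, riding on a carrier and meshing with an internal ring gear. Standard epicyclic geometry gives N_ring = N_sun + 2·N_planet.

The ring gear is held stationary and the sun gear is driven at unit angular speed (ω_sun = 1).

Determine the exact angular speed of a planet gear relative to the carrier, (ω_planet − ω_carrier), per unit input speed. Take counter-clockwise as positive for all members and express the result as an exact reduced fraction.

N_ring = 18 + 2·17 = 52
18(ω_s−ω_c) = −52(ω_r−ω_c),  ω_r=0, ω_s=1
18(1−ω_c) = −52(0−ω_c)  ⇒  70ω_c = 18  ⇒  ω_c = 9/35
sun–planet: 18·(1−9/35) = −17·(ω_p−ω_c)  ⇒  ω_p−ω_c = −(18/17)·(26/35) = -468/595

-468/595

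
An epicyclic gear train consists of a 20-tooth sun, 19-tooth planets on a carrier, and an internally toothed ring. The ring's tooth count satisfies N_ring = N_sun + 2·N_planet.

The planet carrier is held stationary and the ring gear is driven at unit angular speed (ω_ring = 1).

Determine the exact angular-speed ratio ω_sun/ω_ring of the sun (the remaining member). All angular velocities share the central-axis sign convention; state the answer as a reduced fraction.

-29/10

N_ring = 20 + 2·19 = 58
20(ω_s−ω_c) = −58(ω_r−ω_c),  ω_c=0, ω_r=1
ω_s = 0 − (58/20)(1−0) = -29/10
ω_s/ω_r = -29/10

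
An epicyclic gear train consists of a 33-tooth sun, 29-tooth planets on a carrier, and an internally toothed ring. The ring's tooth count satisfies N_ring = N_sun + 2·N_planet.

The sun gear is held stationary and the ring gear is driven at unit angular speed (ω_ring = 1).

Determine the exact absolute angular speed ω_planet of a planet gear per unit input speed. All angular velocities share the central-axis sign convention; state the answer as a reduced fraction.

N_ring = 33 + 2·29 = 91
33(ω_s−ω_c) = −91(ω_r−ω_c),  ω_s=0, ω_r=1
33(0−ω_c) = −91(1−ω_c)  ⇒  124ω_c = 91  ⇒  ω_c = 91/124
sun–planet: 33·(0−91/124) = −29·(ω_p−ω_c)  ⇒  ω_p−ω_c = −(33/29)·(-91/124) = 3003/3596
ω_p = 91/124 + 3003/3596 = 91/58

91/58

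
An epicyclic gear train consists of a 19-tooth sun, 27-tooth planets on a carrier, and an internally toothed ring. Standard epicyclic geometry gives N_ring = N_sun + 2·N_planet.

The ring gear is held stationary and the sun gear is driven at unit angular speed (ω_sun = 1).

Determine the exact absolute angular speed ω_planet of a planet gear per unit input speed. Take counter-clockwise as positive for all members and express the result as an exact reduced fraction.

N_ring = 19 + 2·27 = 73
19(ω_s−ω_c) = −73(ω_r−ω_c),  ω_r=0, ω_s=1
19(1−ω_c) = −73(0−ω_c)  ⇒  92ω_c = 19  ⇒  ω_c = 19/92
sun–planet: 19·(1−19/92) = −27·(ω_p−ω_c)  ⇒  ω_p−ω_c = −(19/27)·(73/92) = -1387/2484
ω_p = 19/92 − 1387/2484 = -19/54

-19/54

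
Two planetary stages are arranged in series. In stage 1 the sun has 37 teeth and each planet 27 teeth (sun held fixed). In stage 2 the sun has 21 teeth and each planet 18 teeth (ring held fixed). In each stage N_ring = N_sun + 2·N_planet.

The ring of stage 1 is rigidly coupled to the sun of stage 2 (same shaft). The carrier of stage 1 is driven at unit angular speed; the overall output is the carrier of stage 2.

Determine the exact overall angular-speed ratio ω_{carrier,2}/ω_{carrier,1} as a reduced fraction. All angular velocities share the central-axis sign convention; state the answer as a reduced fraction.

64/169

Stage 1: N_ring = 37 + 2·27 = 91
Stage 1: 37(ω_s−ω_c) = −91(ω_r−ω_c),  ω_s=0, ω_c=1
Stage 1: ω_r = 1 − (37/91)(0−1) = 128/91
  ⇒ ω_r¹/ω_c¹ = 128/91
Stage 2: N_ring = 21 + 2·18 = 57
Stage 2: 21(ω_s−ω_c) = −57(ω_r−ω_c),  ω_r=0, ω_s=1
Stage 2: 21(1−ω_c) = −57(0−ω_c)  ⇒  78ω_c = 21  ⇒  ω_c = 7/26
  ⇒ ω_c²/ω_s² = 7/26
Coupling ω_s² = ω_r¹ ⇒ overall = 128/91 × 7/26 = 64/169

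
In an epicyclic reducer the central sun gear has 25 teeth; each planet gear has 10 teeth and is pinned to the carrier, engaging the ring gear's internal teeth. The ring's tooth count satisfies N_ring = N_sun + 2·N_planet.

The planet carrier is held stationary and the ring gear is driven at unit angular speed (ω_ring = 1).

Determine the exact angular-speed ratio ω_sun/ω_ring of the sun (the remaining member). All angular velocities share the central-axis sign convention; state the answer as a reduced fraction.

-9/5

N_ring = 25 + 2·10 = 45
25(ω_s−ω_c) = −45(ω_r−ω_c),  ω_c=0, ω_r=1
ω_s = 0 − (45/25)(1−0) = -9/5
ω_s/ω_r = -9/5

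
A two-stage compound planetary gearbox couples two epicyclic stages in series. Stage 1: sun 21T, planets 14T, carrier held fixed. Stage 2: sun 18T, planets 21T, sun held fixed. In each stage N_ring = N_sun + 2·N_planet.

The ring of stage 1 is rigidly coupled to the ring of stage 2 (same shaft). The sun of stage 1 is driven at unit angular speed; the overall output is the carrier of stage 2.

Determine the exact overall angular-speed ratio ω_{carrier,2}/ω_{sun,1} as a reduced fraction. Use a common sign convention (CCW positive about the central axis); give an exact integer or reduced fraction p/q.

Stage 1: N_ring = 21 + 2·14 = 49
Stage 1: 21(ω_s−ω_c) = −49(ω_r−ω_c),  ω_c=0, ω_s=1
Stage 1: ω_r = 0 − (21/49)(1−0) = -3/7
  ⇒ ω_r¹/ω_s¹ = -3/7
Stage 2: N_ring = 18 + 2·21 = 60
Stage 2: 18(ω_s−ω_c) = −60(ω_r−ω_c),  ω_s=0, ω_r=1
Stage 2: 18(0−ω_c) = −60(1−ω_c)  ⇒  78ω_c = 60  ⇒  ω_c = 10/13
  ⇒ ω_c²/ω_r² = 10/13
Coupling ω_r² = ω_r¹ ⇒ overall = -3/7 × 10/13 = -30/91

-30/91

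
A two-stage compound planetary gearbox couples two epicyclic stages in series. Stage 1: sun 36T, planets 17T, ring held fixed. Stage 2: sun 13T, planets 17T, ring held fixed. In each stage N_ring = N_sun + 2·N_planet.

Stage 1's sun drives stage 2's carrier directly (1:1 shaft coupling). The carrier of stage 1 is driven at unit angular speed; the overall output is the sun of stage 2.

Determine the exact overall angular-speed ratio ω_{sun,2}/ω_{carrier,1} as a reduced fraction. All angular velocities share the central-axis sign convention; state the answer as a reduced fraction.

Stage 1: N_ring = 36 + 2·17 = 70
Stage 1: 36(ω_s−ω_c) = −70(ω_r−ω_c),  ω_r=0, ω_c=1
Stage 1: ω_s = 1 − (70/36)(0−1) = 53/18
  ⇒ ω_s¹/ω_c¹ = 53/18
Stage 2: N_ring = 13 + 2·17 = 47
Stage 2: 13(ω_s−ω_c) = −47(ω_r−ω_c),  ω_r=0, ω_c=1
Stage 2: ω_s = 1 − (47/13)(0−1) = 60/13
  ⇒ ω_s²/ω_c² = 60/13
Coupling ω_c² = ω_s¹ ⇒ overall = 53/18 × 60/13 = 530/39

530/39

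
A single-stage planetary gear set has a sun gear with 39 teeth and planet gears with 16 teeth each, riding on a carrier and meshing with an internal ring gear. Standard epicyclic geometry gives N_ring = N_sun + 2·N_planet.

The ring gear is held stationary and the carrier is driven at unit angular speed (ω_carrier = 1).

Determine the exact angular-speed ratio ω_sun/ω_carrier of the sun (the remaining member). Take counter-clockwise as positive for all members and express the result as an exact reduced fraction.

N_ring = 39 + 2·16 = 71
39(ω_s−ω_c) = −71(ω_r−ω_c),  ω_r=0, ω_c=1
ω_s = 1 − (71/39)(0−1) = 110/39
ω_s/ω_c = 110/39

110/39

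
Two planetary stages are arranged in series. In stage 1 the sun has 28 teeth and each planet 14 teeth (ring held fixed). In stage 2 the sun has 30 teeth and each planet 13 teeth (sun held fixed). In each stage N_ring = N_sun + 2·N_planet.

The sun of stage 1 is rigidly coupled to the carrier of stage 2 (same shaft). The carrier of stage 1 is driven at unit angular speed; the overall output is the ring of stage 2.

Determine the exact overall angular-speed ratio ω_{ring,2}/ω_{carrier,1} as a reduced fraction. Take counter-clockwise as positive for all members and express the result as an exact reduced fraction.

129/28

Stage 1: N_ring = 28 + 2·14 = 56
Stage 1: 28(ω_s−ω_c) = −56(ω_r−ω_c),  ω_r=0, ω_c=1
Stage 1: ω_s = 1 − (56/28)(0−1) = 3
  ⇒ ω_s¹/ω_c¹ = 3
Stage 2: N_ring = 30 + 2·13 = 56
Stage 2: 30(ω_s−ω_c) = −56(ω_r−ω_c),  ω_s=0, ω_c=1
Stage 2: ω_r = 1 − (30/56)(0−1) = 43/28
  ⇒ ω_r²/ω_c² = 43/28
Coupling ω_c² = ω_s¹ ⇒ overall = 3 × 43/28 = 129/28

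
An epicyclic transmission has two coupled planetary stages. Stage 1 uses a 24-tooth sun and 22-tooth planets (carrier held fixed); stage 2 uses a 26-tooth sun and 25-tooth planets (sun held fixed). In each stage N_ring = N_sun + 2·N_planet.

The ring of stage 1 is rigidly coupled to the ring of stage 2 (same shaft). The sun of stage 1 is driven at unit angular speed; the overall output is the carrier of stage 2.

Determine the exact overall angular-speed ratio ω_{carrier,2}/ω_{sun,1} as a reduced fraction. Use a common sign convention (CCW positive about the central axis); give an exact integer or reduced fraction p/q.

-76/289

Stage 1: N_ring = 24 + 2·22 = 68
Stage 1: 24(ω_s−ω_c) = −68(ω_r−ω_c),  ω_c=0, ω_s=1
Stage 1: ω_r = 0 − (24/68)(1−0) = -6/17
  ⇒ ω_r¹/ω_s¹ = -6/17
Stage 2: N_ring = 26 + 2·25 = 76
Stage 2: 26(ω_s−ω_c) = −76(ω_r−ω_c),  ω_s=0, ω_r=1
Stage 2: 26(0−ω_c) = −76(1−ω_c)  ⇒  102ω_c = 76  ⇒  ω_c = 38/51
  ⇒ ω_c²/ω_r² = 38/51
Coupling ω_r² = ω_r¹ ⇒ overall = -6/17 × 38/51 = -76/289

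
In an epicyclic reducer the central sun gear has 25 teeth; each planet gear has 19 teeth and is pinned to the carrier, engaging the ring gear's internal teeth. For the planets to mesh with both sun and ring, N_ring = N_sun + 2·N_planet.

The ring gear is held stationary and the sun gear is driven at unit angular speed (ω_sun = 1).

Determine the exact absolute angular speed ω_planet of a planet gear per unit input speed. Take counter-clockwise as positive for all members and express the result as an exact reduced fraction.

-25/38

N_ring = 25 + 2·19 = 63
25(ω_s−ω_c) = −63(ω_r−ω_c),  ω_r=0, ω_s=1
25(1−ω_c) = −63(0−ω_c)  ⇒  88ω_c = 25  ⇒  ω_c = 25/88
sun–planet: 25·(1−25/88) = −19·(ω_p−ω_c)  ⇒  ω_p−ω_c = −(25/19)·(63/88) = -1575/1672
ω_p = 25/88 − 1575/1672 = -25/38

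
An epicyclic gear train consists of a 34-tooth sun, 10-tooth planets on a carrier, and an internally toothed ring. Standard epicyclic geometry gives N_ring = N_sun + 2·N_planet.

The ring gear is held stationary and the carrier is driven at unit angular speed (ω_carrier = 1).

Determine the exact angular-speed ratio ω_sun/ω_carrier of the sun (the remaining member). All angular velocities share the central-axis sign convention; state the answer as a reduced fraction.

44/17

N_ring = 34 + 2·10 = 54
34(ω_s−ω_c) = −54(ω_r−ω_c),  ω_r=0, ω_c=1
ω_s = 1 − (54/34)(0−1) = 44/17
ω_s/ω_c = 44/17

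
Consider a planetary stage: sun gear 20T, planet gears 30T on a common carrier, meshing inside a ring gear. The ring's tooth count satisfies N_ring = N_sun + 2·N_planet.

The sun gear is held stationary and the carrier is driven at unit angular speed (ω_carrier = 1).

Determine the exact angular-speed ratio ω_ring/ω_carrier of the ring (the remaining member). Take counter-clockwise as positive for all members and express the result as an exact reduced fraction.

N_ring = 20 + 2·30 = 80
20(ω_s−ω_c) = −80(ω_r−ω_c),  ω_s=0, ω_c=1
ω_r = 1 − (20/80)(0−1) = 5/4
ω_r/ω_c = 5/4

5/4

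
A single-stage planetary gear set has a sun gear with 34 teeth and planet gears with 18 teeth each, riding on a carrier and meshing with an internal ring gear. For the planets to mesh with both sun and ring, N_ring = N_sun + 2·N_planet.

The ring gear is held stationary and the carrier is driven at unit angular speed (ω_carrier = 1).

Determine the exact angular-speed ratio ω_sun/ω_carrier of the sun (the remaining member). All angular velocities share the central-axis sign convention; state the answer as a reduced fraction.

N_ring = 34 + 2·18 = 70
34(ω_s−ω_c) = −70(ω_r−ω_c),  ω_r=0, ω_c=1
ω_s = 1 − (70/34)(0−1) = 52/17
ω_s/ω_c = 52/17

52/17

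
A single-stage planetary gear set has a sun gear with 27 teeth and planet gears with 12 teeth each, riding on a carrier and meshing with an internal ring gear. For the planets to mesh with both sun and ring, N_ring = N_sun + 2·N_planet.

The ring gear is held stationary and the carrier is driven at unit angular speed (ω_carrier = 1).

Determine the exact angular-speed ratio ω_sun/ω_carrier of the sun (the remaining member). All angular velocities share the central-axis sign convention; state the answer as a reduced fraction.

26/9

N_ring = 27 + 2·12 = 51
27(ω_s−ω_c) = −51(ω_r−ω_c),  ω_r=0, ω_c=1
ω_s = 1 − (51/27)(0−1) = 26/9
ω_s/ω_c = 26/9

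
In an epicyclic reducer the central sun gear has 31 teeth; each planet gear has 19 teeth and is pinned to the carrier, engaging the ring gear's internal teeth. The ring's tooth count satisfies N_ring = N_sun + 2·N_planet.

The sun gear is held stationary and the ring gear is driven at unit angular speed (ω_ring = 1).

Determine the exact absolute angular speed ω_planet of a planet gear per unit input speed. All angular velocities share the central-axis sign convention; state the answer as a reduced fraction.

N_ring = 31 + 2·19 = 69
31(ω_s−ω_c) = −69(ω_r−ω_c),  ω_s=0, ω_r=1
31(0−ω_c) = −69(1−ω_c)  ⇒  100ω_c = 69  ⇒  ω_c = 69/100
sun–planet: 31·(0−69/100) = −19·(ω_p−ω_c)  ⇒  ω_p−ω_c = −(31/19)·(-69/100) = 2139/1900
ω_p = 69/100 + 2139/1900 = 69/38

69/38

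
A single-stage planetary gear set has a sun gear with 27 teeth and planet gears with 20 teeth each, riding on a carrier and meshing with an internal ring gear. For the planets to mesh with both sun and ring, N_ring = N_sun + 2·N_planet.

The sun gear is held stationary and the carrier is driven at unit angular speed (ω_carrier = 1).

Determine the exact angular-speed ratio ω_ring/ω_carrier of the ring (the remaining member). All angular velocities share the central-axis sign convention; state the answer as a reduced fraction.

94/67

N_ring = 27 + 2·20 = 67
27(ω_s−ω_c) = −67(ω_r−ω_c),  ω_s=0, ω_c=1
ω_r = 1 − (27/67)(0−1) = 94/67
ω_r/ω_c = 94/67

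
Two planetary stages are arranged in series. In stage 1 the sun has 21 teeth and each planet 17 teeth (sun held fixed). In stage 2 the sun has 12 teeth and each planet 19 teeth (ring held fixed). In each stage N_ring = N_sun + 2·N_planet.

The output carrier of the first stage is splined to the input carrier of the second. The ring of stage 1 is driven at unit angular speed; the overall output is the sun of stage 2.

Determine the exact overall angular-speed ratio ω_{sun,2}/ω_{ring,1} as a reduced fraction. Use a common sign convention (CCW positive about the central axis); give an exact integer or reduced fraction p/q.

Stage 1: N_ring = 21 + 2·17 = 55
Stage 1: 21(ω_s−ω_c) = −55(ω_r−ω_c),  ω_s=0, ω_r=1
Stage 1: 21(0−ω_c) = −55(1−ω_c)  ⇒  76ω_c = 55  ⇒  ω_c = 55/76
  ⇒ ω_c¹/ω_r¹ = 55/76
Stage 2: N_ring = 12 + 2·19 = 50
Stage 2: 12(ω_s−ω_c) = −50(ω_r−ω_c),  ω_r=0, ω_c=1
Stage 2: ω_s = 1 − (50/12)(0−1) = 31/6
  ⇒ ω_s²/ω_c² = 31/6
Coupling ω_c² = ω_c¹ ⇒ overall = 55/76 × 31/6 = 1705/456

1705/456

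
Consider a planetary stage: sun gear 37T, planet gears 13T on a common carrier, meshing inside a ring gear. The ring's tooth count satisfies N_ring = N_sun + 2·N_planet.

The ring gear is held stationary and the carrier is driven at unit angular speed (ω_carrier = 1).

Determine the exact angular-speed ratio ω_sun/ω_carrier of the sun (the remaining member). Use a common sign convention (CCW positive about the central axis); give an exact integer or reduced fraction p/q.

N_ring = 37 + 2·13 = 63
37(ω_s−ω_c) = −63(ω_r−ω_c),  ω_r=0, ω_c=1
ω_s = 1 − (63/37)(0−1) = 100/37
ω_s/ω_c = 100/37

100/37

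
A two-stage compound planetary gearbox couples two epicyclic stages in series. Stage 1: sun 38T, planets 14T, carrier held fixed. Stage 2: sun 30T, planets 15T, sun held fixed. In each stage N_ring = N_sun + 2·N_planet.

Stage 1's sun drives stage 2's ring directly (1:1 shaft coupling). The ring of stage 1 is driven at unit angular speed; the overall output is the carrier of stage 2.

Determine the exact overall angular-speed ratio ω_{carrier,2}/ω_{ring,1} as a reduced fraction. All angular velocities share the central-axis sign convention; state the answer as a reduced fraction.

Stage 1: N_ring = 38 + 2·14 = 66
Stage 1: 38(ω_s−ω_c) = −66(ω_r−ω_c),  ω_c=0, ω_r=1
Stage 1: ω_s = 0 − (66/38)(1−0) = -33/19
  ⇒ ω_s¹/ω_r¹ = -33/19
Stage 2: N_ring = 30 + 2·15 = 60
Stage 2: 30(ω_s−ω_c) = −60(ω_r−ω_c),  ω_s=0, ω_r=1
Stage 2: 30(0−ω_c) = −60(1−ω_c)  ⇒  90ω_c = 60  ⇒  ω_c = 2/3
  ⇒ ω_c²/ω_r² = 2/3
Coupling ω_r² = ω_s¹ ⇒ overall = -33/19 × 2/3 = -22/19

-22/19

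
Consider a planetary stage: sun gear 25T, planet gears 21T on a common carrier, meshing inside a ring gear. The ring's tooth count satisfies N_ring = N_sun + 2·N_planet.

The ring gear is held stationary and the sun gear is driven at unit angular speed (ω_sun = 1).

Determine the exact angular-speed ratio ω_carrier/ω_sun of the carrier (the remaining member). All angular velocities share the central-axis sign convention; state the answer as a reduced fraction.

25/92

N_ring = 25 + 2·21 = 67
25(ω_s−ω_c) = −67(ω_r−ω_c),  ω_r=0, ω_s=1
25(1−ω_c) = −67(0−ω_c)  ⇒  92ω_c = 25  ⇒  ω_c = 25/92
ω_c/ω_s = 25/92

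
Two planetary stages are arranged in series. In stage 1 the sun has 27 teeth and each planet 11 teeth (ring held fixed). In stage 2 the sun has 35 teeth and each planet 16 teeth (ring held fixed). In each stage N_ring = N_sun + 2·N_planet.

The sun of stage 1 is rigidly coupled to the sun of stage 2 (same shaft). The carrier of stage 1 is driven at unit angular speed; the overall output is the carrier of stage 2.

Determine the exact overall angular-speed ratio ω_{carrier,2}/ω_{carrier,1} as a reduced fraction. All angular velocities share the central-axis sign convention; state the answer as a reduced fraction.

1330/1377

Stage 1: N_ring = 27 + 2·11 = 49
Stage 1: 27(ω_s−ω_c) = −49(ω_r−ω_c),  ω_r=0, ω_c=1
Stage 1: ω_s = 1 − (49/27)(0−1) = 76/27
  ⇒ ω_s¹/ω_c¹ = 76/27
Stage 2: N_ring = 35 + 2·16 = 67
Stage 2: 35(ω_s−ω_c) = −67(ω_r−ω_c),  ω_r=0, ω_s=1
Stage 2: 35(1−ω_c) = −67(0−ω_c)  ⇒  102ω_c = 35  ⇒  ω_c = 35/102
  ⇒ ω_c²/ω_s² = 35/102
Coupling ω_s² = ω_s¹ ⇒ overall = 76/27 × 35/102 = 1330/1377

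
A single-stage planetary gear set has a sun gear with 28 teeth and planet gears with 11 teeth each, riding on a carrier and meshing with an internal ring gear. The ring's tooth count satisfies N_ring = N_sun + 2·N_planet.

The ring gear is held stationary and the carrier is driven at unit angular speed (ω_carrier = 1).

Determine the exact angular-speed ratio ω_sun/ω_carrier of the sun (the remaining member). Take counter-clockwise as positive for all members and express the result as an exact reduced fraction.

39/14

N_ring = 28 + 2·11 = 50
28(ω_s−ω_c) = −50(ω_r−ω_c),  ω_r=0, ω_c=1
ω_s = 1 − (50/28)(0−1) = 39/14
ω_s/ω_c = 39/14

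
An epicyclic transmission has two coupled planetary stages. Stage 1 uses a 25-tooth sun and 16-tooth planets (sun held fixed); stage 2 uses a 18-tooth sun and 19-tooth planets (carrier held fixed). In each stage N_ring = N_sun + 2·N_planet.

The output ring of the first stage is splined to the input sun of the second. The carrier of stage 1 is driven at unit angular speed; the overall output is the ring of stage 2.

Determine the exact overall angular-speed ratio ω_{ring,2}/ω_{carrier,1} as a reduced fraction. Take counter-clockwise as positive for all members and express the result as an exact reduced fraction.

-123/266

Stage 1: N_ring = 25 + 2·16 = 57
Stage 1: 25(ω_s−ω_c) = −57(ω_r−ω_c),  ω_s=0, ω_c=1
Stage 1: ω_r = 1 − (25/57)(0−1) = 82/57
  ⇒ ω_r¹/ω_c¹ = 82/57
Stage 2: N_ring = 18 + 2·19 = 56
Stage 2: 18(ω_s−ω_c) = −56(ω_r−ω_c),  ω_c=0, ω_s=1
Stage 2: ω_r = 0 − (18/56)(1−0) = -9/28
  ⇒ ω_r²/ω_s² = -9/28
Coupling ω_s² = ω_r¹ ⇒ overall = 82/57 × -9/28 = -123/266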